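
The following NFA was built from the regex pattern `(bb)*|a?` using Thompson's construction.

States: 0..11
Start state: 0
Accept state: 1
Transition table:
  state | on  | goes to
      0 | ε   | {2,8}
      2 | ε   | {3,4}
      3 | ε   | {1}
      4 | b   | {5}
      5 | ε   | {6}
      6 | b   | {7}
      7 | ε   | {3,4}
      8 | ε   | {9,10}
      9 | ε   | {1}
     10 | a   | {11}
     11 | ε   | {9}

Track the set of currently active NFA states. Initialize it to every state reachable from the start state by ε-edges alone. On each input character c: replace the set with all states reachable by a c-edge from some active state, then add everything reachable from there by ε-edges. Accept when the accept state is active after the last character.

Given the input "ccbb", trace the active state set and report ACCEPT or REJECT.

Answer: REJECT

Derivation:
S₀ = ε-closure({0}) = {0,1,2,3,4,8,9,10}
'c' @ 1: {}  — state set empty
rest 'cbb' ignored (set empty)
final: {}; accept 1 not in set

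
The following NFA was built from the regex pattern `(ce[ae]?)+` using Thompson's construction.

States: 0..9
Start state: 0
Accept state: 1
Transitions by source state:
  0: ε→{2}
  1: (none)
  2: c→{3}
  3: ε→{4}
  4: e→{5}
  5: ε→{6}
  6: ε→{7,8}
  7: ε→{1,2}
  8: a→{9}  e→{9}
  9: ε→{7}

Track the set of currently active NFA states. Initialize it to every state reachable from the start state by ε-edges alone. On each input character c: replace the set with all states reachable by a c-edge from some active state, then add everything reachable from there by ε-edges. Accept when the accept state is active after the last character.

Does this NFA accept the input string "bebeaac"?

Answer: REJECT

Steps:
initial (ε-close {0}): {0,2}
'b' @ 1: {}  — dead — no transitions
rest 'ebeaac' ignored (set empty)
after full input: {}  (accept=1 not in)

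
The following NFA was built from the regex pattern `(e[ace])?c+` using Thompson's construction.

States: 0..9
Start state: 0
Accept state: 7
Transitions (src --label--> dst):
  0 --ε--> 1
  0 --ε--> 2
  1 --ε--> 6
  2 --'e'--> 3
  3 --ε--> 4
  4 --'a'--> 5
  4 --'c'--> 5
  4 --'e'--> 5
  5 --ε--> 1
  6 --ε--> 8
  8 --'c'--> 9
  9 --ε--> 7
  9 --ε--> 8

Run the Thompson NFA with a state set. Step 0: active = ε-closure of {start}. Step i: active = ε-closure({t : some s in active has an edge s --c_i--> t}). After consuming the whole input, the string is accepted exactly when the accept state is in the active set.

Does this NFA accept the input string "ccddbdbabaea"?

Answer: REJECT

Derivation:
start: ε-closure({0}) = {0,1,2,6,8}
'c' @ 1: {7,8,9}  [accepting]
'c' @ 2: {7,8,9}  [accepting]
'd' @ 3: {}  — no active states
rest 'dbdbabaea' ignored (set empty)
end set {} — state 7 not in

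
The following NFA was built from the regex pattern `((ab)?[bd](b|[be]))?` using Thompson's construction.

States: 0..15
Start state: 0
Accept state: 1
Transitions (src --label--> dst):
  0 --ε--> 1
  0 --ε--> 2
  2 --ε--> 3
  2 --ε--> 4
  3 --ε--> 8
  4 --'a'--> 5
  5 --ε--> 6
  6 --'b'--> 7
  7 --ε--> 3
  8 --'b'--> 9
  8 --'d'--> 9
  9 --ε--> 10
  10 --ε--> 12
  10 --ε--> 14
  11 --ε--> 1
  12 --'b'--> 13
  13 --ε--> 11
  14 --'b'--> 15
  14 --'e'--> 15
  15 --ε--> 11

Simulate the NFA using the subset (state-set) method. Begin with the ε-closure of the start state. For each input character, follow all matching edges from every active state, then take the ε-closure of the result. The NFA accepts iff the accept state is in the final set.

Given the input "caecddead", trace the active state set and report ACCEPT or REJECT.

Answer: REJECT

Derivation:
S₀ = ε-closure({0}) = {0,1,2,3,4,8}
'c' @ 1: {}  — no active states
rest 'aecddead' ignored (set empty)
after full input: {}  (accept=1 not in)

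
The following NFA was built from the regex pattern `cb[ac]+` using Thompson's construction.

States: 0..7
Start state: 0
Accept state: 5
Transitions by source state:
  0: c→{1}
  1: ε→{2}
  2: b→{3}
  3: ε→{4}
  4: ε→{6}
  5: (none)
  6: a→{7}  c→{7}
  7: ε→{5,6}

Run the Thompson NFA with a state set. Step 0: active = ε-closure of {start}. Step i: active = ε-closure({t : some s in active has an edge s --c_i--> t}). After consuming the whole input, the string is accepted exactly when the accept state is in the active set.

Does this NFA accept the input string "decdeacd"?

S₀ = ε-closure({0}) = {0}
'd' @ 1: {}  — dead — no transitions
rest 'ecdeacd' ignored (set empty)
end set {} — state 5 not in

Answer: REJECT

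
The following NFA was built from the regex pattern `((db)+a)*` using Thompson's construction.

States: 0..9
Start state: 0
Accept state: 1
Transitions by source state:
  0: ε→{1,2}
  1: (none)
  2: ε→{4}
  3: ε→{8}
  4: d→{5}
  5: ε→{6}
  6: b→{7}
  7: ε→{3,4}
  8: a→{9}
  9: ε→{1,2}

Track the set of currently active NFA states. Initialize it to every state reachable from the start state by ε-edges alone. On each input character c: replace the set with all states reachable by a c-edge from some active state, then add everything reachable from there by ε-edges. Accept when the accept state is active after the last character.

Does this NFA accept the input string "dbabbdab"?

start: ε-closure({0}) = {0,1,2,4}
'd' @ 1: {5,6}
'b' @ 2: {3,4,7,8}
'a' @ 3: {1,2,4,9}  [accepting]
'b' @ 4: {}  — state set empty
rest 'bdab' ignored (set empty)
end set {} — state 1 not in

Answer: REJECT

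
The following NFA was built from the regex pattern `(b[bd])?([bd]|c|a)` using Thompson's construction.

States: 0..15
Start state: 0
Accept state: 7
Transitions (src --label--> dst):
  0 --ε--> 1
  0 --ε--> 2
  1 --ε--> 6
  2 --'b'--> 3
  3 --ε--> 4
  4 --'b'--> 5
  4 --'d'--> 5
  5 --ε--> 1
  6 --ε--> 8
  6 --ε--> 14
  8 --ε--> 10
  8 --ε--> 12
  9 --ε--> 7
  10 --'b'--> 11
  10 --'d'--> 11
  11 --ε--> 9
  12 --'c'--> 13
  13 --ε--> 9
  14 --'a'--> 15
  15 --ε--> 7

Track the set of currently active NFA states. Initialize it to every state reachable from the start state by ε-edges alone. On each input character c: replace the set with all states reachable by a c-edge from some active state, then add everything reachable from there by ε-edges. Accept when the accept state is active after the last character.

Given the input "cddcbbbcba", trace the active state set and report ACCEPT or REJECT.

start: ε-closure({0}) = {0,1,2,6,8,10,12,14}
'c' @ 1: {7,9,13}  (accept∈set)
'd' @ 2: {}  — state set empty
rest 'dcbbbcba' ignored (set empty)
final: {}; accept 7 not in set

Answer: REJECT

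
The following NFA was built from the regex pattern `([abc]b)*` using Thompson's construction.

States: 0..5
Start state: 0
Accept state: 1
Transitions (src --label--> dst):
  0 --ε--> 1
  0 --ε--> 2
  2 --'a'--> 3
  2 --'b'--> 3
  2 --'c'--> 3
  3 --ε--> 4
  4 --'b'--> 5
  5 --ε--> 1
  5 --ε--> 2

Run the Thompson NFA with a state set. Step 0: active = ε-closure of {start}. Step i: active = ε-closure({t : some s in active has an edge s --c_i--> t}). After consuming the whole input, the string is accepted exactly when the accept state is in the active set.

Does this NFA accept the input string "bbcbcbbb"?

Answer: ACCEPT

Trace:
initial (ε-close {0}): {0,1,2}
'b' @ 1: {3,4}
'b' @ 2: {1,2,5}  (accept∈set)
'c' @ 3: {3,4}
'b' @ 4: {1,2,5}  (accept∈set)
'c' @ 5: {3,4}
'b' @ 6: {1,2,5}  (accept∈set)
'b' @ 7: {3,4}
'b' @ 8: {1,2,5}  (accept∈set)
final: {1,2,5}; accept 1 in set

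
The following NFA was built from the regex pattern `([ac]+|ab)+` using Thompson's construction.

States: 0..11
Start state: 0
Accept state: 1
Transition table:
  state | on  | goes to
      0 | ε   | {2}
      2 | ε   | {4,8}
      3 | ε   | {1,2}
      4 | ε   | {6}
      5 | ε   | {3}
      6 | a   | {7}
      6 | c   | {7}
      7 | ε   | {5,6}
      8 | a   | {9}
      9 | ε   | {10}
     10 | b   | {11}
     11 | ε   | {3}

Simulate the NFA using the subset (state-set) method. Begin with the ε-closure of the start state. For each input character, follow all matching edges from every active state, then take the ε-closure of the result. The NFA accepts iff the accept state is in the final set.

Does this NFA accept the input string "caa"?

Answer: ACCEPT

Trace:
initial (ε-close {0}): {0,2,4,6,8}
'c' @ 1: {1,2,3,4,5,6,7,8}  [accepting]
'a' @ 2: {1,2,3,4,5,6,7,8,9,10}  [accepting]
'a' @ 3: {1,2,3,4,5,6,7,8,9,10}  [accepting]
end set {1,2,3,4,5,6,7,8,9,10} — state 1 in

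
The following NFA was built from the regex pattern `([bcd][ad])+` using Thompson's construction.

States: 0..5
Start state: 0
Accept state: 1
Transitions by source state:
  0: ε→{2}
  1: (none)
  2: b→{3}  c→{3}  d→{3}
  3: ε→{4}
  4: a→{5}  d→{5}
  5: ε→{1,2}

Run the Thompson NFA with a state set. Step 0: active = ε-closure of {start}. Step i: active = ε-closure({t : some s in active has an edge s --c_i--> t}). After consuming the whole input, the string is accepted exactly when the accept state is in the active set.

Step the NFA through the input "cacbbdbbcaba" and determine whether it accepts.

initial (ε-close {0}): {0,2}
'c' @ 1: {3,4}
'a' @ 2: {1,2,5}  [accepting]
'c' @ 3: {3,4}
'b' @ 4: {}  — dead — no transitions
rest 'bdbbcaba' ignored (set empty)
end set {} — state 1 not in

Answer: REJECT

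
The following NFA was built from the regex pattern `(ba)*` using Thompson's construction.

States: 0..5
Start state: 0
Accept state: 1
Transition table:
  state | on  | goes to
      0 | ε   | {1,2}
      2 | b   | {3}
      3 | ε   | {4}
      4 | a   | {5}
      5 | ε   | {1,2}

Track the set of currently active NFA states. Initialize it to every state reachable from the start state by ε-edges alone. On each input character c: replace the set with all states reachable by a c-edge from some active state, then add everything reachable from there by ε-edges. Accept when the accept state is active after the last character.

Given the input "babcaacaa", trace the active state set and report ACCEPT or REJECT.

Answer: REJECT

Steps:
start: ε-closure({0}) = {0,1,2}
'b' @ 1: {3,4}
'a' @ 2: {1,2,5}  (accept∈set)
'b' @ 3: {3,4}
'c' @ 4: {}  — no active states
rest 'aacaa' ignored (set empty)
final: {}; accept 1 not in set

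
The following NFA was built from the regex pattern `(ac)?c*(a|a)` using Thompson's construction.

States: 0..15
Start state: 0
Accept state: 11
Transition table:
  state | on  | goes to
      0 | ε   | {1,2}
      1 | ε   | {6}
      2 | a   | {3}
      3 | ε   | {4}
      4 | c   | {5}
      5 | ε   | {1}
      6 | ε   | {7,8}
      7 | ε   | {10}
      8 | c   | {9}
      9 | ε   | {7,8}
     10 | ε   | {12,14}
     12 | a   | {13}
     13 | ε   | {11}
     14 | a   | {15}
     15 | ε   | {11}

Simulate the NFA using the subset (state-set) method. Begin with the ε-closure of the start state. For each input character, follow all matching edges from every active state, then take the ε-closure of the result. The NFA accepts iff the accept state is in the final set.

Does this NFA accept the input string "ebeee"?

S₀ = ε-closure({0}) = {0,1,2,6,7,8,10,12,14}
'e' @ 1: {}  — no active states
rest 'beee' ignored (set empty)
after full input: {}  (accept=11 not in)

Answer: REJECT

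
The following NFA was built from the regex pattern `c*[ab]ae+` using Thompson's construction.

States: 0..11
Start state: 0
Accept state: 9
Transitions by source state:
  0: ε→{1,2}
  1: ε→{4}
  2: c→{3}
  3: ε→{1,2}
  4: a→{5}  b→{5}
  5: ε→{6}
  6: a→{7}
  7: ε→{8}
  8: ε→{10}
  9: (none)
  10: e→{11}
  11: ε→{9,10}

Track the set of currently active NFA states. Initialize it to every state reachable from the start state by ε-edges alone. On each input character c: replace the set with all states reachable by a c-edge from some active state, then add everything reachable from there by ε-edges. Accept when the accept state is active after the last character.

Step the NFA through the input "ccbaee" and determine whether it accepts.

Answer: ACCEPT

Trace:
initial (ε-close {0}): {0,1,2,4}
'c' @ 1: {1,2,3,4}
'c' @ 2: {1,2,3,4}
'b' @ 3: {5,6}
'a' @ 4: {7,8,10}
'e' @ 5: {9,10,11}  [accepting]
'e' @ 6: {9,10,11}  [accepting]
final: {9,10,11}; accept 9 in set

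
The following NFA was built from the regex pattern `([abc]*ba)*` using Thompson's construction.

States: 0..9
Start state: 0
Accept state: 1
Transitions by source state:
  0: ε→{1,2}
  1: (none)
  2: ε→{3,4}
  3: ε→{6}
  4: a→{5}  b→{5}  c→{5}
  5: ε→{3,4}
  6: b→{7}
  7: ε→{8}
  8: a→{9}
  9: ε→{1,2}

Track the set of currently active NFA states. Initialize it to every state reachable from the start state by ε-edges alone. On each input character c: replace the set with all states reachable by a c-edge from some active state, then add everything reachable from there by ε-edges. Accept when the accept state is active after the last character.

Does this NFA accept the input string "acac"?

start: ε-closure({0}) = {0,1,2,3,4,6}
'a' @ 1: {3,4,5,6}
'c' @ 2: {3,4,5,6}
'a' @ 3: {3,4,5,6}
'c' @ 4: {3,4,5,6}
after full input: {3,4,5,6}  (accept=1 not in)

Answer: REJECT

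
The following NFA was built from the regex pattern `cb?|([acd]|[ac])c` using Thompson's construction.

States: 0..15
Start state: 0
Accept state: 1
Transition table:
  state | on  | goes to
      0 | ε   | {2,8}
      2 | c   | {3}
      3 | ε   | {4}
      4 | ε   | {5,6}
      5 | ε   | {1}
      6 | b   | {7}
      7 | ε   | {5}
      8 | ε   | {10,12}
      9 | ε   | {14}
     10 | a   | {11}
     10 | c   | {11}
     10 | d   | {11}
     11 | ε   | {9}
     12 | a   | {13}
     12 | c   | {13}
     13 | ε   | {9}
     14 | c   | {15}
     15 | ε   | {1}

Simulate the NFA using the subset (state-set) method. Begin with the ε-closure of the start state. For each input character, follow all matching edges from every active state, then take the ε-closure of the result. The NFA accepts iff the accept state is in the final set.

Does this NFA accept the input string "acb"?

Answer: REJECT

Derivation:
start: ε-closure({0}) = {0,2,8,10,12}
'a' @ 1: {9,11,13,14}
'c' @ 2: {1,15}  [accepting]
'b' @ 3: {}  — dead — no transitions
after full input: {}  (accept=1 not in)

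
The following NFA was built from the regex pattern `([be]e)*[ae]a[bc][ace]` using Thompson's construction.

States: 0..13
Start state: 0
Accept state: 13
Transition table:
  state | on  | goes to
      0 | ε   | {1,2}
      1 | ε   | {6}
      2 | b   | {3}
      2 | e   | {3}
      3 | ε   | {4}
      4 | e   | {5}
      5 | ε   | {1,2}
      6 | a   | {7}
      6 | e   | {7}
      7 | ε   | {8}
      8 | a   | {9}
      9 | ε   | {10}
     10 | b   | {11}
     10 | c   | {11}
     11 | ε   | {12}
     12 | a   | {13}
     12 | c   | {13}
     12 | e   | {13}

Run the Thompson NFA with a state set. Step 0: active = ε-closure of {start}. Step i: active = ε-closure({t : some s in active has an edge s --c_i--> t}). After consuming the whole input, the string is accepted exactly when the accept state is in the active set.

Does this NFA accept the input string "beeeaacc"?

Answer: ACCEPT

Trace:
initial (ε-close {0}): {0,1,2,6}
'b' @ 1: {3,4}
'e' @ 2: {1,2,5,6}
'e' @ 3: {3,4,7,8}
'e' @ 4: {1,2,5,6}
'a' @ 5: {7,8}
'a' @ 6: {9,10}
'c' @ 7: {11,12}
'c' @ 8: {13}  ✓accept
after full input: {13}  (accept=13 in)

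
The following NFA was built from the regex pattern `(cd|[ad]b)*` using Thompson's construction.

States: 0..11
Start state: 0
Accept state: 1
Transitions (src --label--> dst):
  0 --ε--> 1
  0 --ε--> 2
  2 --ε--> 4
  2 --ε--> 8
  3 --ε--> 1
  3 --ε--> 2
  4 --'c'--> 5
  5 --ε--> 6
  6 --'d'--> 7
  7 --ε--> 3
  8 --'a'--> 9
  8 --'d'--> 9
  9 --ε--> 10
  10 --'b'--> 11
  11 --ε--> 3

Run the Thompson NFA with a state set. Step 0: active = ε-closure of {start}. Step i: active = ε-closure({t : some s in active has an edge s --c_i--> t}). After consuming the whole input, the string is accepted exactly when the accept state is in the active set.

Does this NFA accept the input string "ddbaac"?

start: ε-closure({0}) = {0,1,2,4,8}
'd' @ 1: {9,10}
'd' @ 2: {}  — state set empty
rest 'baac' ignored (set empty)
end set {} — state 1 not in

Answer: REJECT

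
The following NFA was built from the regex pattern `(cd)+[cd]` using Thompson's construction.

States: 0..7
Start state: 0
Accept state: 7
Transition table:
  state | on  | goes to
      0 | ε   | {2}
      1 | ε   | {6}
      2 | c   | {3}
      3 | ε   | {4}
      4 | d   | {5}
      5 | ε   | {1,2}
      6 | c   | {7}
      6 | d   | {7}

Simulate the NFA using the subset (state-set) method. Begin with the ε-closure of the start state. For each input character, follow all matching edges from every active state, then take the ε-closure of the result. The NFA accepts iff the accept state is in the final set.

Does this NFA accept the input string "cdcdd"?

Answer: ACCEPT

Trace:
initial (ε-close {0}): {0,2}
'c' @ 1: {3,4}
'd' @ 2: {1,2,5,6}
'c' @ 3: {3,4,7}  (accept∈set)
'd' @ 4: {1,2,5,6}
'd' @ 5: {7}  (accept∈set)
final: {7}; accept 7 in set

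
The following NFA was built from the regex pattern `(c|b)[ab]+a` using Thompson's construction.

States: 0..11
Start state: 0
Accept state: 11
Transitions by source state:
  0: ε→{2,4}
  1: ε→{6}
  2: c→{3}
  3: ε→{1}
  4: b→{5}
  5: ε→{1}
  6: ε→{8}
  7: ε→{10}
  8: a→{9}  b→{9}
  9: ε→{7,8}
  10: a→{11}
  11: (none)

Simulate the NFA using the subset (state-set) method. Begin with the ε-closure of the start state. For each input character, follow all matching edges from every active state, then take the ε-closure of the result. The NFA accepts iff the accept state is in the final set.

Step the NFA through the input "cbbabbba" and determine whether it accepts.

start: ε-closure({0}) = {0,2,4}
'c' @ 1: {1,3,6,8}
'b' @ 2: {7,8,9,10}
'b' @ 3: {7,8,9,10}
'a' @ 4: {7,8,9,10,11}  [accepting]
'b' @ 5: {7,8,9,10}
'b' @ 6: {7,8,9,10}
'b' @ 7: {7,8,9,10}
'a' @ 8: {7,8,9,10,11}  [accepting]
after full input: {7,8,9,10,11}  (accept=11 in)

Answer: ACCEPT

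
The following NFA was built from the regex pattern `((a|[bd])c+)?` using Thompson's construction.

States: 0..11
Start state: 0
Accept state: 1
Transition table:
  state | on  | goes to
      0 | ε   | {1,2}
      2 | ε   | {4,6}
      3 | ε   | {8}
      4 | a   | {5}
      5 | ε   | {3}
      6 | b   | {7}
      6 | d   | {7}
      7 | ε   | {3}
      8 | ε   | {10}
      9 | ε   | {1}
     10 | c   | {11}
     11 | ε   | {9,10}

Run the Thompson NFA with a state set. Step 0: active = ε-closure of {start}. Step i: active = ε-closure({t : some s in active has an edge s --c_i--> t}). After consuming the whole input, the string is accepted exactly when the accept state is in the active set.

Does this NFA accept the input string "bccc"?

initial (ε-close {0}): {0,1,2,4,6}
'b' @ 1: {3,7,8,10}
'c' @ 2: {1,9,10,11}  [accepting]
'c' @ 3: {1,9,10,11}  [accepting]
'c' @ 4: {1,9,10,11}  [accepting]
end set {1,9,10,11} — state 1 in

Answer: ACCEPT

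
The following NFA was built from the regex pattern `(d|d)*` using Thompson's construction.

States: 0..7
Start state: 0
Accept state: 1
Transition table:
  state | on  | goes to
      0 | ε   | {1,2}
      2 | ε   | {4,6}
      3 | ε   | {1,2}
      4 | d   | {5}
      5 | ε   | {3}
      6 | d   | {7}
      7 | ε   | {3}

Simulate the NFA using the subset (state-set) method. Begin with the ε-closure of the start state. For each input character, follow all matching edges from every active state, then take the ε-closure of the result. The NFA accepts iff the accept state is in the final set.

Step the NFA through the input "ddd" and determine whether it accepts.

Answer: ACCEPT

Derivation:
S₀ = ε-closure({0}) = {0,1,2,4,6}
'd' @ 1: {1,2,3,4,5,6,7}  ✓accept
'd' @ 2: {1,2,3,4,5,6,7}  ✓accept
'd' @ 3: {1,2,3,4,5,6,7}  ✓accept
end set {1,2,3,4,5,6,7} — state 1 in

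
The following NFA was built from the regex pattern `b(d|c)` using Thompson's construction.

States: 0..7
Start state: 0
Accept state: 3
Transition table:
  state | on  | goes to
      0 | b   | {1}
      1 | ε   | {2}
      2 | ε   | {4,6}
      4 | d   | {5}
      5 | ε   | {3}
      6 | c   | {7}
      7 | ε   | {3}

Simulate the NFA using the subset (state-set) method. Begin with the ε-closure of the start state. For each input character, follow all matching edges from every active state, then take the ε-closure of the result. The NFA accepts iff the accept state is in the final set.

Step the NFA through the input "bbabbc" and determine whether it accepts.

start: ε-closure({0}) = {0}
'b' @ 1: {1,2,4,6}
'b' @ 2: {}  — no active states
rest 'abbc' ignored (set empty)
after full input: {}  (accept=3 not in)

Answer: REJECT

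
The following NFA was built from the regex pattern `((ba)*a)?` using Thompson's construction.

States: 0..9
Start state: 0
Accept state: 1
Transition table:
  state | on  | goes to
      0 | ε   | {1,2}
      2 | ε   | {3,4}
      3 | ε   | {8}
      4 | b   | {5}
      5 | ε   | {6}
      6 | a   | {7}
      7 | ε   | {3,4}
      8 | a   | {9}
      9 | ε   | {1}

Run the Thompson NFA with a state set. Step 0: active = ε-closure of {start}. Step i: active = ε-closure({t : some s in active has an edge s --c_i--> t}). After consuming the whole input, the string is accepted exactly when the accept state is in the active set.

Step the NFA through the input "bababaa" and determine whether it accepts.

Answer: ACCEPT

Derivation:
S₀ = ε-closure({0}) = {0,1,2,3,4,8}
'b' @ 1: {5,6}
'a' @ 2: {3,4,7,8}
'b' @ 3: {5,6}
'a' @ 4: {3,4,7,8}
'b' @ 5: {5,6}
'a' @ 6: {3,4,7,8}
'a' @ 7: {1,9}  ✓accept
final: {1,9}; accept 1 in set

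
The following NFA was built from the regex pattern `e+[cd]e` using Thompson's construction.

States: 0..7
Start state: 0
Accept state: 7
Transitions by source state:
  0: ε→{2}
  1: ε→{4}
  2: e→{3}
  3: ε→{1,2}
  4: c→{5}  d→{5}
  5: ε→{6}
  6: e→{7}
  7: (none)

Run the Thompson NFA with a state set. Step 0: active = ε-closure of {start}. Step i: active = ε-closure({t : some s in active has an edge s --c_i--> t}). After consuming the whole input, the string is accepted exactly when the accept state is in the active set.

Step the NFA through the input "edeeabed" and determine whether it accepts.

start: ε-closure({0}) = {0,2}
'e' @ 1: {1,2,3,4}
'd' @ 2: {5,6}
'e' @ 3: {7}  [accepting]
'e' @ 4: {}  — state set empty
rest 'abed' ignored (set empty)
end set {} — state 7 not in

Answer: REJECT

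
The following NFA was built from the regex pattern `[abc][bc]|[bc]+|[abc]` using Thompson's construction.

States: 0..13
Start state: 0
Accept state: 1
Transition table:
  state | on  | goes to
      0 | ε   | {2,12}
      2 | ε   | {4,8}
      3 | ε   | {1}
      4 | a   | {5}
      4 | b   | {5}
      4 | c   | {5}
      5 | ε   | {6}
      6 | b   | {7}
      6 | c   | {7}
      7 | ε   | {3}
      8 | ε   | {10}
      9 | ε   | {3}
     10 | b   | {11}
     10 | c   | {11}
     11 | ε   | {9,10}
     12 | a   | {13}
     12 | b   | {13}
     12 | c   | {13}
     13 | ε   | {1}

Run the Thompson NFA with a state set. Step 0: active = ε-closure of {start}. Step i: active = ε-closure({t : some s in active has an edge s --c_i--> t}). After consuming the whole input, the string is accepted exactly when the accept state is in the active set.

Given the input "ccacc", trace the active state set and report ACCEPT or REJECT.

Answer: REJECT

Derivation:
initial (ε-close {0}): {0,2,4,8,10,12}
'c' @ 1: {1,3,5,6,9,10,11,13}  ✓accept
'c' @ 2: {1,3,7,9,10,11}  ✓accept
'a' @ 3: {}  — dead — no transitions
rest 'cc' ignored (set empty)
final: {}; accept 1 not in set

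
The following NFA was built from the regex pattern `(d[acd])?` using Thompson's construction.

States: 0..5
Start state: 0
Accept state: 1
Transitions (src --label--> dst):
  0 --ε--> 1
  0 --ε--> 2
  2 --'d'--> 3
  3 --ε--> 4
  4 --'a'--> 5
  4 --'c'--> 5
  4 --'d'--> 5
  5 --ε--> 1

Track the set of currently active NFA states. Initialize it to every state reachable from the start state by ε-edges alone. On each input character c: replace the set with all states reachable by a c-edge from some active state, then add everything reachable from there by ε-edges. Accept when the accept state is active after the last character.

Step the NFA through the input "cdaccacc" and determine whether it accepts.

S₀ = ε-closure({0}) = {0,1,2}
'c' @ 1: {}  — state set empty
rest 'daccacc' ignored (set empty)
end set {} — state 1 not in

Answer: REJECT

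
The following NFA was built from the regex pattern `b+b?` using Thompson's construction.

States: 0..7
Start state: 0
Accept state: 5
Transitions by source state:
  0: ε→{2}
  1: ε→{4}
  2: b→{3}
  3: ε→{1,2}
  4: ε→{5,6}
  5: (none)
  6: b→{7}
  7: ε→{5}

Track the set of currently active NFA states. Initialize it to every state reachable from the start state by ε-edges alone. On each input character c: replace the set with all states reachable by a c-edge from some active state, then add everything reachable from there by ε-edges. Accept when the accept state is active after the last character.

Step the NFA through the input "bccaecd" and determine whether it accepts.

start: ε-closure({0}) = {0,2}
'b' @ 1: {1,2,3,4,5,6}  [accepting]
'c' @ 2: {}  — no active states
rest 'caecd' ignored (set empty)
final: {}; accept 5 not in set

Answer: REJECT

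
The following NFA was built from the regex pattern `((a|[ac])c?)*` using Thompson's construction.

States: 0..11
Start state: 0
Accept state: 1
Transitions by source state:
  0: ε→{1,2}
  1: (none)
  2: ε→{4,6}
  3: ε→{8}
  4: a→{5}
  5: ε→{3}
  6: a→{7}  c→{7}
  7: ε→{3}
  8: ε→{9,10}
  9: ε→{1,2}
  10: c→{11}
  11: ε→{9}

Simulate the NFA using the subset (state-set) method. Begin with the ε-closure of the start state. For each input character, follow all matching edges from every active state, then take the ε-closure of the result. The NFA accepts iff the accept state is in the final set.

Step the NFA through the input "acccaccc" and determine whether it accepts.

start: ε-closure({0}) = {0,1,2,4,6}
'a' @ 1: {1,2,3,4,5,6,7,8,9,10}  ✓accept
'c' @ 2: {1,2,3,4,6,7,8,9,10,11}  ✓accept
'c' @ 3: {1,2,3,4,6,7,8,9,10,11}  ✓accept
'c' @ 4: {1,2,3,4,6,7,8,9,10,11}  ✓accept
'a' @ 5: {1,2,3,4,5,6,7,8,9,10}  ✓accept
'c' @ 6: {1,2,3,4,6,7,8,9,10,11}  ✓accept
'c' @ 7: {1,2,3,4,6,7,8,9,10,11}  ✓accept
'c' @ 8: {1,2,3,4,6,7,8,9,10,11}  ✓accept
final: {1,2,3,4,6,7,8,9,10,11}; accept 1 in set

Answer: ACCEPT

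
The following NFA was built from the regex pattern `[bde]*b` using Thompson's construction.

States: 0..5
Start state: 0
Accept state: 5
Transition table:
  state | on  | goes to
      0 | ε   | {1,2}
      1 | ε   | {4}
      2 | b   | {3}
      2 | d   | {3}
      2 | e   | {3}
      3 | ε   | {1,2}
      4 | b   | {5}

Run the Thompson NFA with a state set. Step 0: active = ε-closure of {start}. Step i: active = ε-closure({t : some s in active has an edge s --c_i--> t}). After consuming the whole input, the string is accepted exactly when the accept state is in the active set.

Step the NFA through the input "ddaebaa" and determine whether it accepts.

S₀ = ε-closure({0}) = {0,1,2,4}
'd' @ 1: {1,2,3,4}
'd' @ 2: {1,2,3,4}
'a' @ 3: {}  — dead — no transitions
rest 'ebaa' ignored (set empty)
final: {}; accept 5 not in set

Answer: REJECT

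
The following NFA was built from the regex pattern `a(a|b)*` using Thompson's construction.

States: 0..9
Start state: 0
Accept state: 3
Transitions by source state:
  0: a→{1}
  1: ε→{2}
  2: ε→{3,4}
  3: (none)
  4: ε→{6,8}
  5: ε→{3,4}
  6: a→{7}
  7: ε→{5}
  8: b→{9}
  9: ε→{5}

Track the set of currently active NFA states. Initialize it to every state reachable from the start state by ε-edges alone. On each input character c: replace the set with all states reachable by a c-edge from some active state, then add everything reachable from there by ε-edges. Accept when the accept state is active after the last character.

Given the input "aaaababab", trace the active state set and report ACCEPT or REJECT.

initial (ε-close {0}): {0}
'a' @ 1: {1,2,3,4,6,8}  (accept∈set)
'a' @ 2: {3,4,5,6,7,8}  (accept∈set)
'a' @ 3: {3,4,5,6,7,8}  (accept∈set)
'a' @ 4: {3,4,5,6,7,8}  (accept∈set)
'b' @ 5: {3,4,5,6,8,9}  (accept∈set)
'a' @ 6: {3,4,5,6,7,8}  (accept∈set)
'b' @ 7: {3,4,5,6,8,9}  (accept∈set)
'a' @ 8: {3,4,5,6,7,8}  (accept∈set)
'b' @ 9: {3,4,5,6,8,9}  (accept∈set)
end set {3,4,5,6,8,9} — state 3 in

Answer: ACCEPT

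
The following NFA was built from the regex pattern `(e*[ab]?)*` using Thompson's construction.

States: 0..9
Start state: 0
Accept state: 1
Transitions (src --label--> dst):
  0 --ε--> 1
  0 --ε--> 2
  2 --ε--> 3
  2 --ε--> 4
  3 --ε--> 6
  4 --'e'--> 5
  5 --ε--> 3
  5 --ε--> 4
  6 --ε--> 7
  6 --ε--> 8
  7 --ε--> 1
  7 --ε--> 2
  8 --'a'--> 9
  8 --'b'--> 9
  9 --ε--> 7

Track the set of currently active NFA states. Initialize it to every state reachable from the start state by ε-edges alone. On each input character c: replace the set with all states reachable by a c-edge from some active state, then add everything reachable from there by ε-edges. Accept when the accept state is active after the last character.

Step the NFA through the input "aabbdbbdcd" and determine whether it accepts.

initial (ε-close {0}): {0,1,2,3,4,6,7,8}
'a' @ 1: {1,2,3,4,6,7,8,9}  ✓accept
'a' @ 2: {1,2,3,4,6,7,8,9}  ✓accept
'b' @ 3: {1,2,3,4,6,7,8,9}  ✓accept
'b' @ 4: {1,2,3,4,6,7,8,9}  ✓accept
'd' @ 5: {}  — no active states
rest 'bbdcd' ignored (set empty)
after full input: {}  (accept=1 not in)

Answer: REJECT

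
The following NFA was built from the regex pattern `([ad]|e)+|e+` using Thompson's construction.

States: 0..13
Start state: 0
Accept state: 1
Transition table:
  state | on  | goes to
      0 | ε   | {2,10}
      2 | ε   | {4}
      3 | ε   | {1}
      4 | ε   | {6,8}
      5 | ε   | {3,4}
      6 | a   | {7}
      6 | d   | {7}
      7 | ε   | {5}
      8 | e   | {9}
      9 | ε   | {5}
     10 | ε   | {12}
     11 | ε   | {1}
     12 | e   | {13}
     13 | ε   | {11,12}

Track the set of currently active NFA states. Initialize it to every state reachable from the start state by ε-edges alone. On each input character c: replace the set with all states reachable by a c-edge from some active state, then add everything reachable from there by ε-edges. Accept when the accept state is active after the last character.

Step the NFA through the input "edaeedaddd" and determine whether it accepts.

Answer: ACCEPT

Steps:
initial (ε-close {0}): {0,2,4,6,8,10,12}
'e' @ 1: {1,3,4,5,6,8,9,11,12,13}  (accept∈set)
'd' @ 2: {1,3,4,5,6,7,8}  (accept∈set)
'a' @ 3: {1,3,4,5,6,7,8}  (accept∈set)
'e' @ 4: {1,3,4,5,6,8,9}  (accept∈set)
'e' @ 5: {1,3,4,5,6,8,9}  (accept∈set)
'd' @ 6: {1,3,4,5,6,7,8}  (accept∈set)
'a' @ 7: {1,3,4,5,6,7,8}  (accept∈set)
'd' @ 8: {1,3,4,5,6,7,8}  (accept∈set)
'd' @ 9: {1,3,4,5,6,7,8}  (accept∈set)
'd' @ 10: {1,3,4,5,6,7,8}  (accept∈set)
final: {1,3,4,5,6,7,8}; accept 1 in set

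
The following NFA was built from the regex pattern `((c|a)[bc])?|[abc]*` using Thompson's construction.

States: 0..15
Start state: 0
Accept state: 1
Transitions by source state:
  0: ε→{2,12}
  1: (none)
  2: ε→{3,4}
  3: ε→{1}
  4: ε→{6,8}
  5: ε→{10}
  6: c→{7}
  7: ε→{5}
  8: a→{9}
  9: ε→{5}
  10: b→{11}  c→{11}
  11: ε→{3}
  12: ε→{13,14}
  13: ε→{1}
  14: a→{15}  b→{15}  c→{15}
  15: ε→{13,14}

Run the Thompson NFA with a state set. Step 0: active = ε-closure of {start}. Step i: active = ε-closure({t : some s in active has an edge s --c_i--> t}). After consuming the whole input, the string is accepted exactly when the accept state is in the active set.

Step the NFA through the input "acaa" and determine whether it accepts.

start: ε-closure({0}) = {0,1,2,3,4,6,8,12,13,14}
'a' @ 1: {1,5,9,10,13,14,15}  [accepting]
'c' @ 2: {1,3,11,13,14,15}  [accepting]
'a' @ 3: {1,13,14,15}  [accepting]
'a' @ 4: {1,13,14,15}  [accepting]
after full input: {1,13,14,15}  (accept=1 in)

Answer: ACCEPT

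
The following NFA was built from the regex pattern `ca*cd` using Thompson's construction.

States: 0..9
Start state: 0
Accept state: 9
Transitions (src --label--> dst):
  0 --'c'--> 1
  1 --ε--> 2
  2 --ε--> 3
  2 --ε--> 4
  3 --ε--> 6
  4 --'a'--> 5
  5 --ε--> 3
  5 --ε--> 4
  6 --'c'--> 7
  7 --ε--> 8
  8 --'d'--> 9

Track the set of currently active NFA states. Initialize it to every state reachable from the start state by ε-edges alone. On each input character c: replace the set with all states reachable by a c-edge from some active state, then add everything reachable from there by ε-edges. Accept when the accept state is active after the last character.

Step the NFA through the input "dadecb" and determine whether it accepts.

Answer: REJECT

Derivation:
start: ε-closure({0}) = {0}
'd' @ 1: {}  — state set empty
rest 'adecb' ignored (set empty)
final: {}; accept 9 not in set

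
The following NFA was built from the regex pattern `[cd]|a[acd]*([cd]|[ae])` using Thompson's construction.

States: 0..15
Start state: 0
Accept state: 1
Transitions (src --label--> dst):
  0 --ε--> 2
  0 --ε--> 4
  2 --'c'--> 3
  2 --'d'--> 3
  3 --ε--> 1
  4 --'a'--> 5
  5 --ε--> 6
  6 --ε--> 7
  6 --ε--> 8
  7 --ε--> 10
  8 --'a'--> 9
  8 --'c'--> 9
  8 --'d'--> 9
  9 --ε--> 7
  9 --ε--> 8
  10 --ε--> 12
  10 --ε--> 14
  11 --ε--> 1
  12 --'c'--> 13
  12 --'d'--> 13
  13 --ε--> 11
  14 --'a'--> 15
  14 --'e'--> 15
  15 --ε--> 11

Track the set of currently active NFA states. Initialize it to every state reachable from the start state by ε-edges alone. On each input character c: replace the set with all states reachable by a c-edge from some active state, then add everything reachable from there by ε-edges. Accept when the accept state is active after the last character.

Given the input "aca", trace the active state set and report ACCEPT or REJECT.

S₀ = ε-closure({0}) = {0,2,4}
'a' @ 1: {5,6,7,8,10,12,14}
'c' @ 2: {1,7,8,9,10,11,12,13,14}  [accepting]
'a' @ 3: {1,7,8,9,10,11,12,14,15}  [accepting]
final: {1,7,8,9,10,11,12,14,15}; accept 1 in set

Answer: ACCEPT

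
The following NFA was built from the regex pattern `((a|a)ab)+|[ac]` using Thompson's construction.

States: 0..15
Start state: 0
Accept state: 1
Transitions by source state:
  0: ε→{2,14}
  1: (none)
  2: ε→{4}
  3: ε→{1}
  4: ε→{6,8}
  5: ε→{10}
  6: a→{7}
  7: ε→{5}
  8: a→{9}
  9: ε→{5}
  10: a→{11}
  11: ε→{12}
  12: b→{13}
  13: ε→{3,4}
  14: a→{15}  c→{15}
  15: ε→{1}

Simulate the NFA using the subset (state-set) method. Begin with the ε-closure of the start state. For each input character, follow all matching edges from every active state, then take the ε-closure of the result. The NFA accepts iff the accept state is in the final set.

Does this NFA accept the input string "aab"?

S₀ = ε-closure({0}) = {0,2,4,6,8,14}
'a' @ 1: {1,5,7,9,10,15}  (accept∈set)
'a' @ 2: {11,12}
'b' @ 3: {1,3,4,6,8,13}  (accept∈set)
end set {1,3,4,6,8,13} — state 1 in

Answer: ACCEPT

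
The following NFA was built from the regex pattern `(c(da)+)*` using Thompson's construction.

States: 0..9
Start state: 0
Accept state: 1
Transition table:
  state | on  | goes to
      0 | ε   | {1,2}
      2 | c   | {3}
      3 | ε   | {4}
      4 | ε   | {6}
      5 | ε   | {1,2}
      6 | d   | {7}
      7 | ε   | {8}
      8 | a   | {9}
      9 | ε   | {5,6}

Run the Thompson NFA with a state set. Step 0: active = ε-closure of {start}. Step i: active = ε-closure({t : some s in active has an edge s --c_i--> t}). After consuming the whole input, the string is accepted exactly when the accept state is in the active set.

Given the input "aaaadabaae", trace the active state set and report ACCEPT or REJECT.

S₀ = ε-closure({0}) = {0,1,2}
'a' @ 1: {}  — dead — no transitions
rest 'aaadabaae' ignored (set empty)
end set {} — state 1 not in

Answer: REJECT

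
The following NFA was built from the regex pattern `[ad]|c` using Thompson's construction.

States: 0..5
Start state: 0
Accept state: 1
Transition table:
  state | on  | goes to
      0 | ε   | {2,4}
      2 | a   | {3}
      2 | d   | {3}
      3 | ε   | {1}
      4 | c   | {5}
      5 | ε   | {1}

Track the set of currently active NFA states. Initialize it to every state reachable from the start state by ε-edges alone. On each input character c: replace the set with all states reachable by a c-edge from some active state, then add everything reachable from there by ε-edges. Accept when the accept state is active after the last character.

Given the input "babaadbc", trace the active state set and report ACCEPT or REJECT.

Answer: REJECT

Trace:
S₀ = ε-closure({0}) = {0,2,4}
'b' @ 1: {}  — no active states
rest 'abaadbc' ignored (set empty)
after full input: {}  (accept=1 not in)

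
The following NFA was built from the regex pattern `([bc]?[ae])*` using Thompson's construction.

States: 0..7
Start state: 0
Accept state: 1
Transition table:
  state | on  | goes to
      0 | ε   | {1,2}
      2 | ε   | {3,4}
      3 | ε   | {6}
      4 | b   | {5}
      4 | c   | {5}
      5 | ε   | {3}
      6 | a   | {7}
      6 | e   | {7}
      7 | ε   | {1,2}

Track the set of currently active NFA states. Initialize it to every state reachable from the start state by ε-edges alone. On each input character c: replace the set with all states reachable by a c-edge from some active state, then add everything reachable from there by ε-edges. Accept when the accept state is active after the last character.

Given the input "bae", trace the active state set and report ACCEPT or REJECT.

Answer: ACCEPT

Derivation:
start: ε-closure({0}) = {0,1,2,3,4,6}
'b' @ 1: {3,5,6}
'a' @ 2: {1,2,3,4,6,7}  ✓accept
'e' @ 3: {1,2,3,4,6,7}  ✓accept
end set {1,2,3,4,6,7} — state 1 in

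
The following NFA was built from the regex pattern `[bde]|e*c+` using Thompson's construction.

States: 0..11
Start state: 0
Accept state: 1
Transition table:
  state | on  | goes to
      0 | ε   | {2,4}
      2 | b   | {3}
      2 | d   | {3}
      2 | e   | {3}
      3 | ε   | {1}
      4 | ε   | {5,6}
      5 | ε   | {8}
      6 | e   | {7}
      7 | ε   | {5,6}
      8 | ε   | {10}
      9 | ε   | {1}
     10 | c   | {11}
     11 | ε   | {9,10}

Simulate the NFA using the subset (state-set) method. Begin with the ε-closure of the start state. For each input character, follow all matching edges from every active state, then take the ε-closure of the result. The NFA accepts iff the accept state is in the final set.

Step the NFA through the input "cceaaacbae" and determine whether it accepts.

Answer: REJECT

Derivation:
S₀ = ε-closure({0}) = {0,2,4,5,6,8,10}
'c' @ 1: {1,9,10,11}  (accept∈set)
'c' @ 2: {1,9,10,11}  (accept∈set)
'e' @ 3: {}  — state set empty
rest 'aaacbae' ignored (set empty)
end set {} — state 1 not in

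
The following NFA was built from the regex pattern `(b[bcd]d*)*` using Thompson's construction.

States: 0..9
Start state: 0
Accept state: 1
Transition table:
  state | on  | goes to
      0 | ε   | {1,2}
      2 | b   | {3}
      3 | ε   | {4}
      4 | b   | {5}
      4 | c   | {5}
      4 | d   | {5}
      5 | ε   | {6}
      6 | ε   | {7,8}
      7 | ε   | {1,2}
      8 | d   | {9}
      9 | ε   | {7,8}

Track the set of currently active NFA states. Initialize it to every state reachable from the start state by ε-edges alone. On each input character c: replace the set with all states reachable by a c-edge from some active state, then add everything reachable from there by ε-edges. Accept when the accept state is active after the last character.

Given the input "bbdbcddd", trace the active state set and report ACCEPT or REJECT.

start: ε-closure({0}) = {0,1,2}
'b' @ 1: {3,4}
'b' @ 2: {1,2,5,6,7,8}  ✓accept
'd' @ 3: {1,2,7,8,9}  ✓accept
'b' @ 4: {3,4}
'c' @ 5: {1,2,5,6,7,8}  ✓accept
'd' @ 6: {1,2,7,8,9}  ✓accept
'd' @ 7: {1,2,7,8,9}  ✓accept
'd' @ 8: {1,2,7,8,9}  ✓accept
final: {1,2,7,8,9}; accept 1 in set

Answer: ACCEPT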